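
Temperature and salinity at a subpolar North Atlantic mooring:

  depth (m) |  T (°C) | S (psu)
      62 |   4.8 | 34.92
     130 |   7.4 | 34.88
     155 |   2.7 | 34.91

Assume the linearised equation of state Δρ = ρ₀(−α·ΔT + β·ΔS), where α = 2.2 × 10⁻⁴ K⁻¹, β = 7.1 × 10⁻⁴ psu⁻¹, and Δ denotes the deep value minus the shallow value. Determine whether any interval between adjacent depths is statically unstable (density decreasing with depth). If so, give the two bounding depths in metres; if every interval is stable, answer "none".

Evaluate Δρ/ρ₀ = −αΔT + βΔS across each adjacent pair:
  62–130 m: −αΔT+βΔS = −(2.2 × 10⁻⁴)(+2.6)+(7.1 × 10⁻⁴)(-0.04) = -6.0 × 10⁻⁴ → UNSTABLE
  130–155 m: −αΔT+βΔS = −(2.2 × 10⁻⁴)(-4.7)+(7.1 × 10⁻⁴)(+0.03) = 1.1 × 10⁻³ → stable
The 62–130 m interval has Δρ < 0: lighter water underlies denser water.

62–130 m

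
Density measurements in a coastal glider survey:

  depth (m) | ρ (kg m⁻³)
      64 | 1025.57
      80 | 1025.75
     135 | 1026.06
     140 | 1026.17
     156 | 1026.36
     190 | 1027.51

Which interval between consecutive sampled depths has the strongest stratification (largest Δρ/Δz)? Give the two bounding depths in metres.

156–190 m

Compute the density gradient over each adjacent pair:
  64–80 m: Δρ/Δz = 0.18/16 = 0.011 kg m⁻⁴
  80–135 m: Δρ/Δz = 0.31/55 = 5.6 × 10⁻³ kg m⁻⁴
  135–140 m: Δρ/Δz = 0.11/5 = 0.022 kg m⁻⁴
  140–156 m: Δρ/Δz = 0.19/16 = 0.012 kg m⁻⁴
  156–190 m: Δρ/Δz = 1.15/34 = 0.034 kg m⁻⁴
The largest gradient is in the 156–190 m interval — the pycnocline.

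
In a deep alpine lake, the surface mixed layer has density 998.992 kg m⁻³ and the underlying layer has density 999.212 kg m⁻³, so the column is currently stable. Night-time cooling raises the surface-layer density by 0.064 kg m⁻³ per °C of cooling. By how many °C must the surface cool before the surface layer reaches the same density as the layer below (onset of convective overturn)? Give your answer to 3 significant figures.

Density deficit of the surface layer: 999.212 − 998.992 = 0.22 kg m⁻³.
Required change = 0.22 / 0.064 = 3.44 °C.

3.44 °C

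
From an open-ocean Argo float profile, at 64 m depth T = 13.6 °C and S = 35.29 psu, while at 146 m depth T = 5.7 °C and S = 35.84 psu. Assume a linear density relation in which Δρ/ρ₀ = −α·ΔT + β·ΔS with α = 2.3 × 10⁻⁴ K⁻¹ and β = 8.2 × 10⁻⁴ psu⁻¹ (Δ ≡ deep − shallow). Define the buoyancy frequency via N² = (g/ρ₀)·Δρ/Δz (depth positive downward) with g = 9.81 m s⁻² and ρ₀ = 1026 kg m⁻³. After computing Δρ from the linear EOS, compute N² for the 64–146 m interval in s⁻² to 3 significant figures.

ΔT = -7.9 K, ΔS = +0.55 psu (deep − shallow).
Δρ/ρ₀ = −αΔT + βΔS = 1.817 × 10⁻³ + 4.51 × 10⁻⁴ = 2.268 × 10⁻³, so Δρ ≈ 2.327 kg m⁻³.
N² = (g/ρ₀)·Δρ/Δz = g·(Δρ/ρ₀)/Δz = 9.81 × 2.268 × 10⁻³ / 82 = 2.7133 × 10⁻⁴ s⁻² ≈ 2.71 × 10⁻⁴ s⁻².

2.71 × 10⁻⁴ s⁻²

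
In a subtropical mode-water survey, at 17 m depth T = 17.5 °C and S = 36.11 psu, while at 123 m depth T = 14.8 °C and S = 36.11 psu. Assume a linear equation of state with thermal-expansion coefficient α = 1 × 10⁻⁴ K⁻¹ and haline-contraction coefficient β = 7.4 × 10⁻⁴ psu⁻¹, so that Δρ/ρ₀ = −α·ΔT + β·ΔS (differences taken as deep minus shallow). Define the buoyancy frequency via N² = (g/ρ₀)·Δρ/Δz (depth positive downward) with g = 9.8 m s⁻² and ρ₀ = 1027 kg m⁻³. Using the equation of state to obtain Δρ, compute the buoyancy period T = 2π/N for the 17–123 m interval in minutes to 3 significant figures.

21.0 min

ΔT = -2.7 K, ΔS = +0.00 psu (deep − shallow).
Δρ/ρ₀ = −αΔT + βΔS = 2.70 × 10⁻⁴ + 0 = 2.70 × 10⁻⁴, so Δρ ≈ 0.2773 kg m⁻³.
N² = (g/ρ₀)·Δρ/Δz = g·(Δρ/ρ₀)/Δz = 9.8 × 2.70 × 10⁻⁴ / 106 = 2.4962 × 10⁻⁵ s⁻².
N = √(2.4962 × 10⁻⁵) = 4.9962 × 10⁻³ rad s⁻¹ → T = 2π/N = 1.2576 × 10³ s = 20.960 min ≈ 21.0 min.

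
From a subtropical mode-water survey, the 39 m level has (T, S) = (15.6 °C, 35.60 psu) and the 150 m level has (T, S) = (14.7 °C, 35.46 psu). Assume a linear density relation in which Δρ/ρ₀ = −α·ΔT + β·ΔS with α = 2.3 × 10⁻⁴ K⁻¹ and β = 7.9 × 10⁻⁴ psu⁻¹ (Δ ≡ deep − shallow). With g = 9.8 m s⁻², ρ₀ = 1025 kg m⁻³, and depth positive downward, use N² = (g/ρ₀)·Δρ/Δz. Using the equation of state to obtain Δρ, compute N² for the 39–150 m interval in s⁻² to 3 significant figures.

8.51 × 10⁻⁶ s⁻²

ΔT = -0.9 K, ΔS = -0.14 psu (deep − shallow).
Δρ/ρ₀ = −αΔT + βΔS = 2.07 × 10⁻⁴ − 1.106 × 10⁻⁴ = 9.64 × 10⁻⁵, so Δρ ≈ 0.09881 kg m⁻³.
N² = (g/ρ₀)·Δρ/Δz = g·(Δρ/ρ₀)/Δz = 9.8 × 9.64 × 10⁻⁵ / 111 = 8.5110 × 10⁻⁶ s⁻² ≈ 8.51 × 10⁻⁶ s⁻².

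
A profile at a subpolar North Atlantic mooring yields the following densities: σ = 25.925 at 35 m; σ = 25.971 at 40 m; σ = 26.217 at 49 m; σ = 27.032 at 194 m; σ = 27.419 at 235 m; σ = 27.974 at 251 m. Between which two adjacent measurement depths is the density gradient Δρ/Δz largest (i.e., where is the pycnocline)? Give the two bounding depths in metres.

235–251 m

Compute the density gradient over each adjacent pair:
  35–40 m: Δρ/Δz = 0.046/5 = 9.2 × 10⁻³ kg m⁻⁴
  40–49 m: Δρ/Δz = 0.246/9 = 0.027 kg m⁻⁴
  49–194 m: Δρ/Δz = 0.815/145 = 5.6 × 10⁻³ kg m⁻⁴
  194–235 m: Δρ/Δz = 0.387/41 = 9.4 × 10⁻³ kg m⁻⁴
  235–251 m: Δρ/Δz = 0.555/16 = 0.035 kg m⁻⁴
The largest gradient is in the 235–251 m interval — the pycnocline.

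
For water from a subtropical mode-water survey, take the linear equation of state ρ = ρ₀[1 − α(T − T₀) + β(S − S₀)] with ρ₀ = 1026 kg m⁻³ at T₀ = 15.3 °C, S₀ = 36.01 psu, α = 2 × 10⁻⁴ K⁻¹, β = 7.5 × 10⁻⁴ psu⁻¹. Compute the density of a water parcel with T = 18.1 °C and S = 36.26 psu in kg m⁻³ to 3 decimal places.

T − T₀ = +2.8 K, S − S₀ = +0.25 psu.
Bracket = 1 − α·(+2.8) + β·(+0.25) = 1 + (-3.725 × 10⁻⁴) = 0.9996275.
ρ = 1026 × 0.9996275 = 1025.618 kg m⁻³.

1025.618 kg m⁻³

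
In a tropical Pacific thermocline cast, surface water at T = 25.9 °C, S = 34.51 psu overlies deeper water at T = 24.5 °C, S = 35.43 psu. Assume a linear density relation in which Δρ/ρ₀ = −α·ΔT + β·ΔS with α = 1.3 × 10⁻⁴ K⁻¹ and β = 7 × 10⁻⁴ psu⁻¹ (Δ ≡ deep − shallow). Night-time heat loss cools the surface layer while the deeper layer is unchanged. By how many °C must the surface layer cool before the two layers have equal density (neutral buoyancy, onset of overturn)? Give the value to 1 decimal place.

Neutral buoyancy requires Δρ = 0, i.e. −α(T_deep − T_surf′) + β(S_deep − S_surf) = 0.
T_surf′ = T_deep − (β/α)·ΔS = 24.5 − (7 × 10⁻⁴/1.3 × 10⁻⁴)·(+0.92) = 19.546 °C.
Cooling required: 25.9 − (19.546) = 6.354 °C.

6.4 °C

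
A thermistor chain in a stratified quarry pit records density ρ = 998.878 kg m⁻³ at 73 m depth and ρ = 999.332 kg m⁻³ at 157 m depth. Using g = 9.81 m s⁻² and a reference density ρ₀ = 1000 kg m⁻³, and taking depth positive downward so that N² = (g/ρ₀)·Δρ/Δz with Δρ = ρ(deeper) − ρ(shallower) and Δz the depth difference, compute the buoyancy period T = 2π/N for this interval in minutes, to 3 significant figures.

14.4 min

Δρ = 999.332 − 998.878 = 0.454 kg m⁻³ over Δz = 157 − 73 = 84 m.
N² = (9.81/1000) × (0.454/84) = 5.3021 × 10⁻⁵ s⁻².
N = √(5.3021 × 10⁻⁵) = 7.2816 × 10⁻³ rad s⁻¹, so T = 2π/N = 862.89 s = 14.381 min ≈ 14.4 min.
Since Δρ > 0 the layer is stably stratified.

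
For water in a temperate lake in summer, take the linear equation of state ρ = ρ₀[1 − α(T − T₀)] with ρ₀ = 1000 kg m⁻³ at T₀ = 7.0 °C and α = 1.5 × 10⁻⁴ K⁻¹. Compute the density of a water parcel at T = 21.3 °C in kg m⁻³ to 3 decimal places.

997.855 kg m⁻³

T − T₀ = +14.3 K.
Bracket = 1 − α·(+14.3) = 1 + (-2.145 × 10⁻³) = 0.9978550.
ρ = 1000 × 0.9978550 = 997.855 kg m⁻³.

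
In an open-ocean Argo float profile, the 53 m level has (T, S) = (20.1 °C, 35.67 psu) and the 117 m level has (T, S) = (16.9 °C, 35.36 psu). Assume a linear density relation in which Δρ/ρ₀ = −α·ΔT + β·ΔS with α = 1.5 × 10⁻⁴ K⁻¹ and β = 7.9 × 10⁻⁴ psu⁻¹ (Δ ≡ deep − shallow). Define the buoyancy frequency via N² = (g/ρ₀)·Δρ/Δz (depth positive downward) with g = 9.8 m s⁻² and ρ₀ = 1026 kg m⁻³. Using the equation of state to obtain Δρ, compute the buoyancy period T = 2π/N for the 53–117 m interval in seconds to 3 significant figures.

ΔT = -3.2 K, ΔS = -0.31 psu (deep − shallow).
Δρ/ρ₀ = −αΔT + βΔS = 4.80 × 10⁻⁴ − 2.449 × 10⁻⁴ = 2.351 × 10⁻⁴, so Δρ ≈ 0.2412 kg m⁻³.
N² = (g/ρ₀)·Δρ/Δz = g·(Δρ/ρ₀)/Δz = 9.8 × 2.351 × 10⁻⁴ / 64 = 3.6000 × 10⁻⁵ s⁻².
N = √(3.6000 × 10⁻⁵) = 6.0000 × 10⁻³ rad s⁻¹ → T = 2π/N = 1.0472 × 10³ s ≈ 1.05 × 10³ s.

1.05 × 10³ s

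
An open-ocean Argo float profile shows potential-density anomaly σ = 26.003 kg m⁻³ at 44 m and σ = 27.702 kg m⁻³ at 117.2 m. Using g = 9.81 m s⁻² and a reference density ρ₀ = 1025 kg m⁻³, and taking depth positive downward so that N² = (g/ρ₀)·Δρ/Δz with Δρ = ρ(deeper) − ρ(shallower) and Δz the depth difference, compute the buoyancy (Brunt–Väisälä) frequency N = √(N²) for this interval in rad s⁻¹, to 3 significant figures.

Δρ = 1027.702 − 1026.003 = 1.699 kg m⁻³ over Δz = 117.2 − 44 = 73.2 m.
N² = (9.81/1025) × (1.699/73.2) = 2.2214 × 10⁻⁴ s⁻².
N = √(2.2214 × 10⁻⁴) = 0.014904 rad s⁻¹ ≈ 0.0149 rad s⁻¹.

0.0149 rad s⁻¹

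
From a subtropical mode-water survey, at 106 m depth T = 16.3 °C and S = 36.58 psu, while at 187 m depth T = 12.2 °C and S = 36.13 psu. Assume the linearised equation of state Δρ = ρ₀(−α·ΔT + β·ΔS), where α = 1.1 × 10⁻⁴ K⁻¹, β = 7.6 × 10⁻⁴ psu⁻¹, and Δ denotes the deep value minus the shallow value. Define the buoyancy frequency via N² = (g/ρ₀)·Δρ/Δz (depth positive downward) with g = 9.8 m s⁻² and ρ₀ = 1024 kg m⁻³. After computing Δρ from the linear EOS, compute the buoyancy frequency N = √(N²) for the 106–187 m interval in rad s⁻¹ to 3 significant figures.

3.63 × 10⁻³ rad s⁻¹

ΔT = -4.1 K, ΔS = -0.45 psu (deep − shallow).
Δρ/ρ₀ = −αΔT + βΔS = 4.51 × 10⁻⁴ − 3.42 × 10⁻⁴ = 1.09 × 10⁻⁴, so Δρ ≈ 0.1116 kg m⁻³.
N² = (g/ρ₀)·Δρ/Δz = g·(Δρ/ρ₀)/Δz = 9.8 × 1.09 × 10⁻⁴ / 81 = 1.3188 × 10⁻⁵ s⁻².
N = √(1.3188 × 10⁻⁵) = 3.6315 × 10⁻³ rad s⁻¹ ≈ 3.63 × 10⁻³ rad s⁻¹.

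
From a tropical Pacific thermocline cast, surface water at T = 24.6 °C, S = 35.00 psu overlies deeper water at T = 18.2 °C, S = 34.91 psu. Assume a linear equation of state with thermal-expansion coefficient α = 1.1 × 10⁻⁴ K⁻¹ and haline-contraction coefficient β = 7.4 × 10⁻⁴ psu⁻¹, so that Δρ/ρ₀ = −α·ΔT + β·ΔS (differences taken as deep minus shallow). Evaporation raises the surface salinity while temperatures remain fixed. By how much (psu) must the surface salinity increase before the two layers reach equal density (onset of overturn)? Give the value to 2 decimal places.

0.86 psu

Neutral buoyancy requires −α(T_deep − T_surf) + β(S_deep − S_surf′) = 0.
S_surf′ = S_deep − (α/β)·ΔT = 34.91 − (1.1 × 10⁻⁴/7.4 × 10⁻⁴)·(-6.4) = 35.8614 psu.
Increase required: 35.8614 − 35.00 = 0.8614 psu.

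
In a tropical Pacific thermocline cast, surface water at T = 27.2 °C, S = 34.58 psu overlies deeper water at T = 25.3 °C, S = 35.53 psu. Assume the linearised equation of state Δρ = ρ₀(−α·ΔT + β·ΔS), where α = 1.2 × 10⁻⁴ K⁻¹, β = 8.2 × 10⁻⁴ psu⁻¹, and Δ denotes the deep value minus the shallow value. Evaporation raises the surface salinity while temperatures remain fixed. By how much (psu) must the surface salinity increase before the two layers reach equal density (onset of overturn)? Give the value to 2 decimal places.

1.23 psu

Neutral buoyancy requires −α(T_deep − T_surf) + β(S_deep − S_surf′) = 0.
S_surf′ = S_deep − (α/β)·ΔT = 35.53 − (1.2 × 10⁻⁴/8.2 × 10⁻⁴)·(-1.9) = 35.8080 psu.
Increase required: 35.8080 − 34.58 = 1.2280 psu.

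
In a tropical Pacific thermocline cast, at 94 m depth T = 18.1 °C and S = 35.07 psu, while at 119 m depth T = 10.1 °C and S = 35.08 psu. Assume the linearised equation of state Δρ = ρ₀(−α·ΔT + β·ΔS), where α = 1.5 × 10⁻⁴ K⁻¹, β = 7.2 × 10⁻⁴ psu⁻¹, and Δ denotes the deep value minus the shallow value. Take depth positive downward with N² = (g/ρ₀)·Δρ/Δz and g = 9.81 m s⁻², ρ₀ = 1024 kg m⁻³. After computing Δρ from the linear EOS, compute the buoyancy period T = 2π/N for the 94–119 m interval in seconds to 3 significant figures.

289 s

ΔT = -8.0 K, ΔS = +0.01 psu (deep − shallow).
Δρ/ρ₀ = −αΔT + βΔS = 1.20 × 10⁻³ + 7.20 × 10⁻⁶ = 1.2072 × 10⁻³, so Δρ ≈ 1.236 kg m⁻³.
N² = (g/ρ₀)·Δρ/Δz = g·(Δρ/ρ₀)/Δz = 9.81 × 1.2072 × 10⁻³ / 25 = 4.7371 × 10⁻⁴ s⁻².
N = √(4.7371 × 10⁻⁴) = 0.021765 rad s⁻¹ → T = 2π/N = 288.68 s ≈ 289 s.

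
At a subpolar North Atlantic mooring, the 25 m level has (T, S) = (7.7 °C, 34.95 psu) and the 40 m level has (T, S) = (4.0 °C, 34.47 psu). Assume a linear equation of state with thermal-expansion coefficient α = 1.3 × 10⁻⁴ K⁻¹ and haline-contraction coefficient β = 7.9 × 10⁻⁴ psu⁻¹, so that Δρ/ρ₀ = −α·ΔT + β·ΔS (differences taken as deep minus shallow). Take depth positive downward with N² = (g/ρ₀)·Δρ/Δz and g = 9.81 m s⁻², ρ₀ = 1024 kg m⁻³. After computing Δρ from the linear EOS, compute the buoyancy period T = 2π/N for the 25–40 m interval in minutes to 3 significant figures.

ΔT = -3.7 K, ΔS = -0.48 psu (deep − shallow).
Δρ/ρ₀ = −αΔT + βΔS = 4.81 × 10⁻⁴ − 3.792 × 10⁻⁴ = 1.018 × 10⁻⁴, so Δρ ≈ 0.1042 kg m⁻³.
N² = (g/ρ₀)·Δρ/Δz = g·(Δρ/ρ₀)/Δz = 9.81 × 1.018 × 10⁻⁴ / 15 = 6.6577 × 10⁻⁵ s⁻².
N = √(6.6577 × 10⁻⁵) = 8.1595 × 10⁻³ rad s⁻¹ → T = 2π/N = 770.05 s = 12.834 min ≈ 12.8 min.

12.8 min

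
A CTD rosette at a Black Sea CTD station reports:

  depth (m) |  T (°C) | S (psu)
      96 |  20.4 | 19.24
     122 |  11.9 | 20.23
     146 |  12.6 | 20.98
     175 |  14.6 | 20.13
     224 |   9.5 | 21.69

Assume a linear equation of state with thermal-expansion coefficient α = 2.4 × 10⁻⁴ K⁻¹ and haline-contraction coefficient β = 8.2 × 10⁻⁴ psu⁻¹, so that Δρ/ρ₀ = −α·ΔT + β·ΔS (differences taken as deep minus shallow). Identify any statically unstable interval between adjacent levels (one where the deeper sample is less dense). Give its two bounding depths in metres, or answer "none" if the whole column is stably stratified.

Evaluate Δρ/ρ₀ = −αΔT + βΔS across each adjacent pair:
  96–122 m: −αΔT+βΔS = −(2.4 × 10⁻⁴)(-8.5)+(8.2 × 10⁻⁴)(+0.99) = 2.9 × 10⁻³ → stable
  122–146 m: −αΔT+βΔS = −(2.4 × 10⁻⁴)(+0.7)+(8.2 × 10⁻⁴)(+0.75) = 4.5 × 10⁻⁴ → stable
  146–175 m: −αΔT+βΔS = −(2.4 × 10⁻⁴)(+2.0)+(8.2 × 10⁻⁴)(-0.85) = -1.2 × 10⁻³ → UNSTABLE
  175–224 m: −αΔT+βΔS = −(2.4 × 10⁻⁴)(-5.1)+(8.2 × 10⁻⁴)(+1.56) = 2.5 × 10⁻³ → stable
The 146–175 m interval has Δρ < 0: lighter water underlies denser water.

146–175 m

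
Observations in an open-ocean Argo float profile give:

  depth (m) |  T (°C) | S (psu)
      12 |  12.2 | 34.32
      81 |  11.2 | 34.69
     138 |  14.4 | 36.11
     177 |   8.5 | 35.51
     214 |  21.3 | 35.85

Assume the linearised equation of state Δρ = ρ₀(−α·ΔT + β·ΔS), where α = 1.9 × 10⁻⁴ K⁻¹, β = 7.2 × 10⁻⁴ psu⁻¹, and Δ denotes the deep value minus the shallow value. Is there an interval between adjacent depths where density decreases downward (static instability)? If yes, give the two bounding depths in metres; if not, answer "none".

177–214 m

Evaluate Δρ/ρ₀ = −αΔT + βΔS across each adjacent pair:
  12–81 m: −αΔT+βΔS = −(1.9 × 10⁻⁴)(-1.0)+(7.2 × 10⁻⁴)(+0.37) = 4.6 × 10⁻⁴ → stable
  81–138 m: −αΔT+βΔS = −(1.9 × 10⁻⁴)(+3.2)+(7.2 × 10⁻⁴)(+1.42) = 4.1 × 10⁻⁴ → stable
  138–177 m: −αΔT+βΔS = −(1.9 × 10⁻⁴)(-5.9)+(7.2 × 10⁻⁴)(-0.60) = 6.9 × 10⁻⁴ → stable
  177–214 m: −αΔT+βΔS = −(1.9 × 10⁻⁴)(+12.8)+(7.2 × 10⁻⁴)(+0.34) = -2.2 × 10⁻³ → UNSTABLE
The 177–214 m interval has Δρ < 0: lighter water underlies denser water.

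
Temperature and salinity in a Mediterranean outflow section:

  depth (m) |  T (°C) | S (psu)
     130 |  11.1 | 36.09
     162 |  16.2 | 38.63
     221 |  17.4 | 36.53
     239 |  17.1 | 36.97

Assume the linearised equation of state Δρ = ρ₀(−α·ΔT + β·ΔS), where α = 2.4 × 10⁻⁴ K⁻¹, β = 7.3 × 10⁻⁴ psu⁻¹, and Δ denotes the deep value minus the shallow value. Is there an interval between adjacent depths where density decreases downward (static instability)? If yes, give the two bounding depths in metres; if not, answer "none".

Evaluate Δρ/ρ₀ = −αΔT + βΔS across each adjacent pair:
  130–162 m: −αΔT+βΔS = −(2.4 × 10⁻⁴)(+5.1)+(7.3 × 10⁻⁴)(+2.54) = 6.3 × 10⁻⁴ → stable
  162–221 m: −αΔT+βΔS = −(2.4 × 10⁻⁴)(+1.2)+(7.3 × 10⁻⁴)(-2.10) = -1.8 × 10⁻³ → UNSTABLE
  221–239 m: −αΔT+βΔS = −(2.4 × 10⁻⁴)(-0.3)+(7.3 × 10⁻⁴)(+0.44) = 3.9 × 10⁻⁴ → stable
The 162–221 m interval has Δρ < 0: lighter water underlies denser water.

162–221 m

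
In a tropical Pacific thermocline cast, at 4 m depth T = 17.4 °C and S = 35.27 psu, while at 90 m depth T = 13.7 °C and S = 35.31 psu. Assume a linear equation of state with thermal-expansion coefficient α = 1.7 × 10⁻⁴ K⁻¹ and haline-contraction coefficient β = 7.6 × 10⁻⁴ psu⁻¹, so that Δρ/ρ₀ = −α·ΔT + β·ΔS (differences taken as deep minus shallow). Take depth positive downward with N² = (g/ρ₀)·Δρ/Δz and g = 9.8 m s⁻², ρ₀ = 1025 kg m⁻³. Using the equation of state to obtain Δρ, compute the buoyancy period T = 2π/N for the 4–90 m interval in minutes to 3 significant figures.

12.1 min

ΔT = -3.7 K, ΔS = +0.04 psu (deep − shallow).
Δρ/ρ₀ = −αΔT + βΔS = 6.29 × 10⁻⁴ + 3.04 × 10⁻⁵ = 6.594 × 10⁻⁴, so Δρ ≈ 0.6759 kg m⁻³.
N² = (g/ρ₀)·Δρ/Δz = g·(Δρ/ρ₀)/Δz = 9.8 × 6.594 × 10⁻⁴ / 86 = 7.5141 × 10⁻⁵ s⁻².
N = √(7.5141 × 10⁻⁵) = 8.6684 × 10⁻³ rad s⁻¹ → T = 2π/N = 724.84 s = 12.081 min ≈ 12.1 min.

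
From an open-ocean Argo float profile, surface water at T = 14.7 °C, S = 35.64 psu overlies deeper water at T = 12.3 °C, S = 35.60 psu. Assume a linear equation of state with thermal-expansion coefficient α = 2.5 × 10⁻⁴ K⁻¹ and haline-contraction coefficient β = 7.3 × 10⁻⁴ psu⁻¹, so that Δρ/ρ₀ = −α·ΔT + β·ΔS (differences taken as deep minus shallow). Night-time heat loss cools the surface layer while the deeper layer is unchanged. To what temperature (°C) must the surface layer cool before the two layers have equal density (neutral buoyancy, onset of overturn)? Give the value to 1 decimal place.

12.4 °C

Neutral buoyancy requires Δρ = 0, i.e. −α(T_deep − T_surf′) + β(S_deep − S_surf) = 0.
T_surf′ = T_deep − (β/α)·ΔS = 12.3 − (7.3 × 10⁻⁴/2.5 × 10⁻⁴)·(-0.04) = 12.417 °C.
Cooling required: 14.7 − (12.417) = 2.283 °C.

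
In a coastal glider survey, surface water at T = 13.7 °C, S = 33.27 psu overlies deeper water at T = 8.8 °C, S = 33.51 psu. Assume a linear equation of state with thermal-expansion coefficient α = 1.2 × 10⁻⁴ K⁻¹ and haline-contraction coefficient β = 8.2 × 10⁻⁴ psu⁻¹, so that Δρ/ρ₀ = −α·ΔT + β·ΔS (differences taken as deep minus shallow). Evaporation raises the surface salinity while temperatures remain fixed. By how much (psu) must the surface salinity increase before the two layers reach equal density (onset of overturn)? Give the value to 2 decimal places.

0.96 psu

Neutral buoyancy requires −α(T_deep − T_surf) + β(S_deep − S_surf′) = 0.
S_surf′ = S_deep − (α/β)·ΔT = 33.51 − (1.2 × 10⁻⁴/8.2 × 10⁻⁴)·(-4.9) = 34.2271 psu.
Increase required: 34.2271 − 33.27 = 0.9571 psu.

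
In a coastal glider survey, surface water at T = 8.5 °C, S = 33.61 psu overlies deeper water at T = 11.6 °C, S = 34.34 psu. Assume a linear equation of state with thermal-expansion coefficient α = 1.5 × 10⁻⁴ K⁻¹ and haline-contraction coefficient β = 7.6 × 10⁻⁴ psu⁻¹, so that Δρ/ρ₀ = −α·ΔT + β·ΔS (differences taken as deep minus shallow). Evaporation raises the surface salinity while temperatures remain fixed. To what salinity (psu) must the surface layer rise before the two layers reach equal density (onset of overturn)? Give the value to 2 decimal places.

33.73 psu

Neutral buoyancy requires −α(T_deep − T_surf) + β(S_deep − S_surf′) = 0.
S_surf′ = S_deep − (α/β)·ΔT = 34.34 − (1.5 × 10⁻⁴/7.6 × 10⁻⁴)·(+3.1) = 33.7282 psu.
Increase required: 33.7282 − 33.61 = 0.1182 psu.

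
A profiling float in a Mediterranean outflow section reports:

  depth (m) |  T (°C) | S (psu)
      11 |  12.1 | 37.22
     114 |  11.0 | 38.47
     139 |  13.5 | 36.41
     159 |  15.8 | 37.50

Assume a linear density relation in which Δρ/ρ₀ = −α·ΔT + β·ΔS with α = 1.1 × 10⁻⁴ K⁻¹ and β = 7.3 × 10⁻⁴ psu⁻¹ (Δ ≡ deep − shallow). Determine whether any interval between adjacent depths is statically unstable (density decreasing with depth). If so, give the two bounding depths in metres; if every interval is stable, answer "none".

114–139 m

Evaluate Δρ/ρ₀ = −αΔT + βΔS across each adjacent pair:
  11–114 m: −αΔT+βΔS = −(1.1 × 10⁻⁴)(-1.1)+(7.3 × 10⁻⁴)(+1.25) = 1.0 × 10⁻³ → stable
  114–139 m: −αΔT+βΔS = −(1.1 × 10⁻⁴)(+2.5)+(7.3 × 10⁻⁴)(-2.06) = -1.8 × 10⁻³ → UNSTABLE
  139–159 m: −αΔT+βΔS = −(1.1 × 10⁻⁴)(+2.3)+(7.3 × 10⁻⁴)(+1.09) = 5.4 × 10⁻⁴ → stable
The 114–139 m interval has Δρ < 0: lighter water underlies denser water.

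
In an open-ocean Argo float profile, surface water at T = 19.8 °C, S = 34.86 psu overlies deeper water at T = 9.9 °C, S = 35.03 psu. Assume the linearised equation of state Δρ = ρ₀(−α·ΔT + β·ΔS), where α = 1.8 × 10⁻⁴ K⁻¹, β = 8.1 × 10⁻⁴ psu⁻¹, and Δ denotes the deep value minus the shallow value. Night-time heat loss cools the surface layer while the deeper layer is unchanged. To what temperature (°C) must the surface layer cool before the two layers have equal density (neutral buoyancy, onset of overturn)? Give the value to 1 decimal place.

Neutral buoyancy requires Δρ = 0, i.e. −α(T_deep − T_surf′) + β(S_deep − S_surf) = 0.
T_surf′ = T_deep − (β/α)·ΔS = 9.9 − (8.1 × 10⁻⁴/1.8 × 10⁻⁴)·(+0.17) = 9.135 °C.
Cooling required: 19.8 − (9.135) = 10.665 °C.

9.1 °C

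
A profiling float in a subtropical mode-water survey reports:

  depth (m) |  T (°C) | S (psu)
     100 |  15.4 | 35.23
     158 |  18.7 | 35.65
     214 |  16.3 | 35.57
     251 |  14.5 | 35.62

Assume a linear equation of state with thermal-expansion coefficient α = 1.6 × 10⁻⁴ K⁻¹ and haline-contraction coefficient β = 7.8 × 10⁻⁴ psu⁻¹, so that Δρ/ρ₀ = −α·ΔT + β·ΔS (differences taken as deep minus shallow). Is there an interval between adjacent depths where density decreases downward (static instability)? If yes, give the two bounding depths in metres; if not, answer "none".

Evaluate Δρ/ρ₀ = −αΔT + βΔS across each adjacent pair:
  100–158 m: −αΔT+βΔS = −(1.6 × 10⁻⁴)(+3.3)+(7.8 × 10⁻⁴)(+0.42) = -2.0 × 10⁻⁴ → UNSTABLE
  158–214 m: −αΔT+βΔS = −(1.6 × 10⁻⁴)(-2.4)+(7.8 × 10⁻⁴)(-0.08) = 3.2 × 10⁻⁴ → stable
  214–251 m: −αΔT+βΔS = −(1.6 × 10⁻⁴)(-1.8)+(7.8 × 10⁻⁴)(+0.05) = 3.3 × 10⁻⁴ → stable
The 100–158 m interval has Δρ < 0: lighter water underlies denser water.

100–158 m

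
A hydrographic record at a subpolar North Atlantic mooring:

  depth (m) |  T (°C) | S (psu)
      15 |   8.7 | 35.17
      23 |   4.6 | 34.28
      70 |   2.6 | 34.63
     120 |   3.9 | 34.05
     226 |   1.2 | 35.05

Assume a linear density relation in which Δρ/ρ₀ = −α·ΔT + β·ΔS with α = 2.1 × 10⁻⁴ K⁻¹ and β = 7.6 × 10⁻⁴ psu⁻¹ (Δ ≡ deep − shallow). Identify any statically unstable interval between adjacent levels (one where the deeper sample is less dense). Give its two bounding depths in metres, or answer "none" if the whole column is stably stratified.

Evaluate Δρ/ρ₀ = −αΔT + βΔS across each adjacent pair:
  15–23 m: −αΔT+βΔS = −(2.1 × 10⁻⁴)(-4.1)+(7.6 × 10⁻⁴)(-0.89) = 1.8 × 10⁻⁴ → stable
  23–70 m: −αΔT+βΔS = −(2.1 × 10⁻⁴)(-2.0)+(7.6 × 10⁻⁴)(+0.35) = 6.9 × 10⁻⁴ → stable
  70–120 m: −αΔT+βΔS = −(2.1 × 10⁻⁴)(+1.3)+(7.6 × 10⁻⁴)(-0.58) = -7.1 × 10⁻⁴ → UNSTABLE
  120–226 m: −αΔT+βΔS = −(2.1 × 10⁻⁴)(-2.7)+(7.6 × 10⁻⁴)(+1.00) = 1.3 × 10⁻³ → stable
The 70–120 m interval has Δρ < 0: lighter water underlies denser water.

70–120 m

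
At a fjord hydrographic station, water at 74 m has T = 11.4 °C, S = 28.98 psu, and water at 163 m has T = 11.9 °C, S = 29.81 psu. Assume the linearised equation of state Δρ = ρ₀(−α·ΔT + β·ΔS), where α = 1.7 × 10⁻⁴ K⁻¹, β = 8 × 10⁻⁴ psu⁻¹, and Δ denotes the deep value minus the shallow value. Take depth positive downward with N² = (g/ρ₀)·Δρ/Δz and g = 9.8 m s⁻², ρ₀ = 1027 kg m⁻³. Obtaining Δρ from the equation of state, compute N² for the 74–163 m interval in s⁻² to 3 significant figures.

ΔT = +0.5 K, ΔS = +0.83 psu (deep − shallow).
Δρ/ρ₀ = −αΔT + βΔS = -8.50 × 10⁻⁵ + 6.64 × 10⁻⁴ = 5.79 × 10⁻⁴, so Δρ ≈ 0.5946 kg m⁻³.
N² = (g/ρ₀)·Δρ/Δz = g·(Δρ/ρ₀)/Δz = 9.8 × 5.79 × 10⁻⁴ / 89 = 6.3755 × 10⁻⁵ s⁻² ≈ 6.38 × 10⁻⁵ s⁻².

6.38 × 10⁻⁵ s⁻²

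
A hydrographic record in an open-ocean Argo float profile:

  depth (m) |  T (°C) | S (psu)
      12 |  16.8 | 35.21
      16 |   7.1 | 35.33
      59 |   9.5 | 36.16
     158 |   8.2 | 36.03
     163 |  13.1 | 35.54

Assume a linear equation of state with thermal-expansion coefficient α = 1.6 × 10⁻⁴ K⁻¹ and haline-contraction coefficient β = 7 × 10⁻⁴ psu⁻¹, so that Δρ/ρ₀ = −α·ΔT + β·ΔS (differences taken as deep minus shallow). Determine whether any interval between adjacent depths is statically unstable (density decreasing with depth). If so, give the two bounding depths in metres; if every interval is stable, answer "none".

158–163 m

Evaluate Δρ/ρ₀ = −αΔT + βΔS across each adjacent pair:
  12–16 m: −αΔT+βΔS = −(1.6 × 10⁻⁴)(-9.7)+(7 × 10⁻⁴)(+0.12) = 1.6 × 10⁻³ → stable
  16–59 m: −αΔT+βΔS = −(1.6 × 10⁻⁴)(+2.4)+(7 × 10⁻⁴)(+0.83) = 2.0 × 10⁻⁴ → stable
  59–158 m: −αΔT+βΔS = −(1.6 × 10⁻⁴)(-1.3)+(7 × 10⁻⁴)(-0.13) = 1.2 × 10⁻⁴ → stable
  158–163 m: −αΔT+βΔS = −(1.6 × 10⁻⁴)(+4.9)+(7 × 10⁻⁴)(-0.49) = -1.1 × 10⁻³ → UNSTABLE
The 158–163 m interval has Δρ < 0: lighter water underlies denser water.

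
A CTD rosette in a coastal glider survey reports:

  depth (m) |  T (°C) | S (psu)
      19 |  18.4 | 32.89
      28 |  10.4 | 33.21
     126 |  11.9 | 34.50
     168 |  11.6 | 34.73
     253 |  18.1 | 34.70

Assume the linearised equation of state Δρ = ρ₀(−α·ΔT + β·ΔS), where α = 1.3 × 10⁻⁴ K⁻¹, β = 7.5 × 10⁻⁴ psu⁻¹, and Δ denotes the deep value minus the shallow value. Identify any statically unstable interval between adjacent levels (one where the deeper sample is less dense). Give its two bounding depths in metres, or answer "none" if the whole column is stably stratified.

Evaluate Δρ/ρ₀ = −αΔT + βΔS across each adjacent pair:
  19–28 m: −αΔT+βΔS = −(1.3 × 10⁻⁴)(-8.0)+(7.5 × 10⁻⁴)(+0.32) = 1.3 × 10⁻³ → stable
  28–126 m: −αΔT+βΔS = −(1.3 × 10⁻⁴)(+1.5)+(7.5 × 10⁻⁴)(+1.29) = 7.7 × 10⁻⁴ → stable
  126–168 m: −αΔT+βΔS = −(1.3 × 10⁻⁴)(-0.3)+(7.5 × 10⁻⁴)(+0.23) = 2.1 × 10⁻⁴ → stable
  168–253 m: −αΔT+βΔS = −(1.3 × 10⁻⁴)(+6.5)+(7.5 × 10⁻⁴)(-0.03) = -8.7 × 10⁻⁴ → UNSTABLE
The 168–253 m interval has Δρ < 0: lighter water underlies denser water.

168–253 m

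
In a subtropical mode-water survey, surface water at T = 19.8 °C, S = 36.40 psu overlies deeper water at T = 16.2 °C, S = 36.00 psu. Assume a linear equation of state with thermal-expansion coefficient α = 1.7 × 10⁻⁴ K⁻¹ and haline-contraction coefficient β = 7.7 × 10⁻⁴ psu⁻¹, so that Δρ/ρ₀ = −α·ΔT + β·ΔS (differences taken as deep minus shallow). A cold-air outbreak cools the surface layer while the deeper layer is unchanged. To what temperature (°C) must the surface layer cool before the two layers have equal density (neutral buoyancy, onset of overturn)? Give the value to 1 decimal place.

Neutral buoyancy requires Δρ = 0, i.e. −α(T_deep − T_surf′) + β(S_deep − S_surf) = 0.
T_surf′ = T_deep − (β/α)·ΔS = 16.2 − (7.7 × 10⁻⁴/1.7 × 10⁻⁴)·(-0.40) = 18.012 °C.
Cooling required: 19.8 − (18.012) = 1.788 °C.

18.0 °C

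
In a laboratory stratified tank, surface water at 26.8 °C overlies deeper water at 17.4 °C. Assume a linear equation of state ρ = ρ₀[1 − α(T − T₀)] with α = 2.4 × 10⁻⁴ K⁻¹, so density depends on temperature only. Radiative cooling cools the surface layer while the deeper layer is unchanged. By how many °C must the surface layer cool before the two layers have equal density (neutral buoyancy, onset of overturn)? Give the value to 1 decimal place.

With temperature the only control, equal density requires T_surf′ = T_deep.
T_surf′ = 17.4 °C.
Cooling required: 26.8 − 17.4 = 9.4 °C.

9.4 °C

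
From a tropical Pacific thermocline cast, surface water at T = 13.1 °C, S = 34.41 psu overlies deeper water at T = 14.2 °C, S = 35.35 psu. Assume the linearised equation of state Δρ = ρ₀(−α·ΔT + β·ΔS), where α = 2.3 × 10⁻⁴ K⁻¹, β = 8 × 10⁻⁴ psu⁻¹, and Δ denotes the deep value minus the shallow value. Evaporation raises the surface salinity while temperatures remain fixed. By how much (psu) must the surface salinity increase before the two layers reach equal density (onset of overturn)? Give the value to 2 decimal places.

0.62 psu

Neutral buoyancy requires −α(T_deep − T_surf) + β(S_deep − S_surf′) = 0.
S_surf′ = S_deep − (α/β)·ΔT = 35.35 − (2.3 × 10⁻⁴/8 × 10⁻⁴)·(+1.1) = 35.0338 psu.
Increase required: 35.0338 − 34.41 = 0.6238 psu.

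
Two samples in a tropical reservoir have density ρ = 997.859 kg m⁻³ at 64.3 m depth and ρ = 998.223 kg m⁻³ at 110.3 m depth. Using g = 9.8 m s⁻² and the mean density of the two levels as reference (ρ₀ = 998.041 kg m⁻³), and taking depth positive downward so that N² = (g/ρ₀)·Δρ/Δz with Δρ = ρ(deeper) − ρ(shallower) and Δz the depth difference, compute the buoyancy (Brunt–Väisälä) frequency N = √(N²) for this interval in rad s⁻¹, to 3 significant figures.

Δρ = 998.223 − 997.859 = 0.364 kg m⁻³ over Δz = 110.3 − 64.3 = 46 m.
N² = (9.8/998.041) × (0.364/46) = 7.7700 × 10⁻⁵ s⁻².
N = √(7.7700 × 10⁻⁵) = 8.8148 × 10⁻³ rad s⁻¹ ≈ 8.81 × 10⁻³ rad s⁻¹.

8.81 × 10⁻³ rad s⁻¹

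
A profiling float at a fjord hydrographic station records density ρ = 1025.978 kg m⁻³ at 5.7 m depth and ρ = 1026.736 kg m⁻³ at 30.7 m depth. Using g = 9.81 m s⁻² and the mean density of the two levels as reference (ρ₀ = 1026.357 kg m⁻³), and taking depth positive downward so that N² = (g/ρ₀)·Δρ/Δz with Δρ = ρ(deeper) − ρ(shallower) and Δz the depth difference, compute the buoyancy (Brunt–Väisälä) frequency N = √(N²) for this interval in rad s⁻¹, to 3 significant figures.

0.0170 rad s⁻¹

Δρ = 1026.736 − 1025.978 = 0.758 kg m⁻³ over Δz = 30.7 − 5.7 = 25 m.
N² = (9.81/1026.357) × (0.758/25) = 2.8980 × 10⁻⁴ s⁻².
N = √(2.8980 × 10⁻⁴) = 0.017024 rad s⁻¹ ≈ 0.0170 rad s⁻¹.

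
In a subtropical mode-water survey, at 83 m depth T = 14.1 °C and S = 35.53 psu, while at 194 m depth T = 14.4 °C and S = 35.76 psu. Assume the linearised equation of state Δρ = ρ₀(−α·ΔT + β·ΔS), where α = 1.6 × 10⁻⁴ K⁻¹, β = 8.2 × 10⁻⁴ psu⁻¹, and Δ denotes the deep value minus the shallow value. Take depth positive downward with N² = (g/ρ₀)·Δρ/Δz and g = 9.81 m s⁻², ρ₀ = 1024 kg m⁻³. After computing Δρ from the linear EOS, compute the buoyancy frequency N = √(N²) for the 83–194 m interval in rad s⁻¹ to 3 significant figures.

3.53 × 10⁻³ rad s⁻¹

ΔT = +0.3 K, ΔS = +0.23 psu (deep − shallow).
Δρ/ρ₀ = −αΔT + βΔS = -4.80 × 10⁻⁵ + 1.886 × 10⁻⁴ = 1.406 × 10⁻⁴, so Δρ ≈ 0.1440 kg m⁻³.
N² = (g/ρ₀)·Δρ/Δz = g·(Δρ/ρ₀)/Δz = 9.81 × 1.406 × 10⁻⁴ / 111 = 1.2426 × 10⁻⁵ s⁻².
N = √(1.2426 × 10⁻⁵) = 3.5251 × 10⁻³ rad s⁻¹ ≈ 3.53 × 10⁻³ rad s⁻¹.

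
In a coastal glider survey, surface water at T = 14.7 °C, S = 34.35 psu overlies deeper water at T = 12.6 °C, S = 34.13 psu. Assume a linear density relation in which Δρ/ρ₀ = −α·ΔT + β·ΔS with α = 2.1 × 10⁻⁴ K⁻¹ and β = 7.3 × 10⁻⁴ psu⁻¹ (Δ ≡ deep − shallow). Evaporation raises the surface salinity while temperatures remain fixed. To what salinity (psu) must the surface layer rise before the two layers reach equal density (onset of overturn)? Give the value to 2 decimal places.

34.73 psu

Neutral buoyancy requires −α(T_deep − T_surf) + β(S_deep − S_surf′) = 0.
S_surf′ = S_deep − (α/β)·ΔT = 34.13 − (2.1 × 10⁻⁴/7.3 × 10⁻⁴)·(-2.1) = 34.7341 psu.
Increase required: 34.7341 − 34.35 = 0.3841 psu.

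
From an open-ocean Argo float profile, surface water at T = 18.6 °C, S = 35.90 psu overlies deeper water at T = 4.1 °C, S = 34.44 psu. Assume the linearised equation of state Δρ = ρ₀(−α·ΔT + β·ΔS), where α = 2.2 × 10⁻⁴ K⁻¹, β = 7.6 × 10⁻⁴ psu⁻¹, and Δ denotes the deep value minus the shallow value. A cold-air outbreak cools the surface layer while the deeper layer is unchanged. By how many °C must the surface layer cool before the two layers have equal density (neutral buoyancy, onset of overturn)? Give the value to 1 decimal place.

9.5 °C

Neutral buoyancy requires Δρ = 0, i.e. −α(T_deep − T_surf′) + β(S_deep − S_surf) = 0.
T_surf′ = T_deep − (β/α)·ΔS = 4.1 − (7.6 × 10⁻⁴/2.2 × 10⁻⁴)·(-1.46) = 9.144 °C.
Cooling required: 18.6 − (9.144) = 9.456 °C.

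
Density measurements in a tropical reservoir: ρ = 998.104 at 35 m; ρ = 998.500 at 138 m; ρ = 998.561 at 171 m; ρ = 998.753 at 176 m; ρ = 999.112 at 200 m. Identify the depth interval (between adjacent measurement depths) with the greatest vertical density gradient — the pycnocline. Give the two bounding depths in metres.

171–176 m

Compute the density gradient over each adjacent pair:
  35–138 m: Δρ/Δz = 0.396/103 = 3.8 × 10⁻³ kg m⁻⁴
  138–171 m: Δρ/Δz = 0.061/33 = 1.8 × 10⁻³ kg m⁻⁴
  171–176 m: Δρ/Δz = 0.192/5 = 0.038 kg m⁻⁴
  176–200 m: Δρ/Δz = 0.359/24 = 0.015 kg m⁻⁴
The largest gradient is in the 171–176 m interval — the pycnocline.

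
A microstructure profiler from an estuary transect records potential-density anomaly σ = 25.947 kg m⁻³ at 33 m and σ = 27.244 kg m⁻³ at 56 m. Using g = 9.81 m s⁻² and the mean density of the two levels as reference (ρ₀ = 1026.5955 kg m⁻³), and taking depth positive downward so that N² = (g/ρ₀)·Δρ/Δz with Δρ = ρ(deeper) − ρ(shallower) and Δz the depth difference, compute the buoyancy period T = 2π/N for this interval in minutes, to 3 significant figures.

4.51 min

Δρ = 1027.244 − 1025.947 = 1.297 kg m⁻³ over Δz = 56 − 33 = 23 m.
N² = (9.81/1026.5955) × (1.297/23) = 5.3887 × 10⁻⁴ s⁻².
N = √(5.3887 × 10⁻⁴) = 0.023214 rad s⁻¹, so T = 2π/N = 270.66 s = 4.5110 min ≈ 4.51 min.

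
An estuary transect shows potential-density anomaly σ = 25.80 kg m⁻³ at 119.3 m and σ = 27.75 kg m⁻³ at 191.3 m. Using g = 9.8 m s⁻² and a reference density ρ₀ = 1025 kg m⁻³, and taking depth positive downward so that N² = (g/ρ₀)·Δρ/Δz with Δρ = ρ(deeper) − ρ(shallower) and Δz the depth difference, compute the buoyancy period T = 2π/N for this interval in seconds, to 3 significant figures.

Δρ = 1027.75 − 1025.80 = 1.95 kg m⁻³ over Δz = 191.3 − 119.3 = 72 m.
N² = (9.8/1025) × (1.95/72) = 2.5894 × 10⁻⁴ s⁻².
N = √(2.5894 × 10⁻⁴) = 0.016092 rad s⁻¹, so T = 2π/N = 390.45 s ≈ 390 s.

390 s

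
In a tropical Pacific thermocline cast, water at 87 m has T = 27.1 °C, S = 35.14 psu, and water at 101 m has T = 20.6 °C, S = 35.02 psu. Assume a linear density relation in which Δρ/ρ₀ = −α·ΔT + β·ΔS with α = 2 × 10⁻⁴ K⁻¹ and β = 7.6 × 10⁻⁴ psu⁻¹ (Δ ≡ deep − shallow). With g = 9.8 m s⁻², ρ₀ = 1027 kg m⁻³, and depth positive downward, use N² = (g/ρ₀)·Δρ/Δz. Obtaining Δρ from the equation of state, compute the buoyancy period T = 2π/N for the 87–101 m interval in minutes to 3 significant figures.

ΔT = -6.5 K, ΔS = -0.12 psu (deep − shallow).
Δρ/ρ₀ = −αΔT + βΔS = 1.30 × 10⁻³ − 9.12 × 10⁻⁵ = 1.2088 × 10⁻³, so Δρ ≈ 1.241 kg m⁻³.
N² = (g/ρ₀)·Δρ/Δz = g·(Δρ/ρ₀)/Δz = 9.8 × 1.2088 × 10⁻³ / 14 = 8.4616 × 10⁻⁴ s⁻².
N = √(8.4616 × 10⁻⁴) = 0.029089 rad s⁻¹ → T = 2π/N = 216.00 s = 3.6000 min ≈ 3.60 min.

3.60 min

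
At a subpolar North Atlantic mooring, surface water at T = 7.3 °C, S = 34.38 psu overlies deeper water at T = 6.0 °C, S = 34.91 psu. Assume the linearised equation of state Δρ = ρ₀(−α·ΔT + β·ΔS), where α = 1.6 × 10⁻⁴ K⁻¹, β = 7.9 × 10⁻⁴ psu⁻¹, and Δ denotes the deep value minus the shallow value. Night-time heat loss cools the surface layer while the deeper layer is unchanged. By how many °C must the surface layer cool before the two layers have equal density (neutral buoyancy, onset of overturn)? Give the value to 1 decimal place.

Neutral buoyancy requires Δρ = 0, i.e. −α(T_deep − T_surf′) + β(S_deep − S_surf) = 0.
T_surf′ = T_deep − (β/α)·ΔS = 6.0 − (7.9 × 10⁻⁴/1.6 × 10⁻⁴)·(+0.53) = 3.383 °C.
Cooling required: 7.3 − (3.383) = 3.917 °C.

3.9 °C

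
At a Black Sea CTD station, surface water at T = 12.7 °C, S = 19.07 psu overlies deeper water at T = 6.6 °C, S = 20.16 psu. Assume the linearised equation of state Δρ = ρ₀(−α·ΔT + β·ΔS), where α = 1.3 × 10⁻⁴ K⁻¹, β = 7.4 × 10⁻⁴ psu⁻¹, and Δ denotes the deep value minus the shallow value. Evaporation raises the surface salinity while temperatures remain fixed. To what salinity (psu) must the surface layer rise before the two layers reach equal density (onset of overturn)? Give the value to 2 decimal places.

21.23 psu

Neutral buoyancy requires −α(T_deep − T_surf) + β(S_deep − S_surf′) = 0.
S_surf′ = S_deep − (α/β)·ΔT = 20.16 − (1.3 × 10⁻⁴/7.4 × 10⁻⁴)·(-6.1) = 21.2316 psu.
Increase required: 21.2316 − 19.07 = 2.1616 psu.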